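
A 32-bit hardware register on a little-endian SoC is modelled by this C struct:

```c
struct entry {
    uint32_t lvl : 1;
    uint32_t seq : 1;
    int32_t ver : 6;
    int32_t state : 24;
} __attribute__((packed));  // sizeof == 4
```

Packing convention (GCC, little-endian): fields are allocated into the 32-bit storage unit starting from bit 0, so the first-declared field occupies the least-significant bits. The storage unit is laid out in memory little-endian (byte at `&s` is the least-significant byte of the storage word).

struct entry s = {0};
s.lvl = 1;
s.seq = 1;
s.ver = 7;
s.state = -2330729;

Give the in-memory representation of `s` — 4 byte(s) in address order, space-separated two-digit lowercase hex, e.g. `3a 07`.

1f 97 6f dc

lvl:1 = 1 → 0x1 << 0 → word 0x00000001
seq:1 = 1 → 0x1 << 1 → word 0x00000003
ver:6 = 7 → 0x7 << 2 → word 0x0000001f
state:24 = -2330729 → 0xdc6f97 << 8 → word 0xdc6f971f
word = 0xdc6f971f → little-endian bytes:
  [0]=0x1f  [1]=0x97  [2]=0x6f  [3]=0xdc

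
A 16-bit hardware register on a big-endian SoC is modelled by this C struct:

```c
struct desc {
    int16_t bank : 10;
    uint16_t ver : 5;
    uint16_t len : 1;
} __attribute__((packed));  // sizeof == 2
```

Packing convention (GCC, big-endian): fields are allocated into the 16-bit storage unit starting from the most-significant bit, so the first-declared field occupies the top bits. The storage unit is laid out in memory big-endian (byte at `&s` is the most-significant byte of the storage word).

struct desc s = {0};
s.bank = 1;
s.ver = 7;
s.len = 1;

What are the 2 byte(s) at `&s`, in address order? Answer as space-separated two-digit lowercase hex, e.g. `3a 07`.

00 4f

[6+:10] bank=1 & 0x3ff = 0x1; word=0x0040
[1+:5] ver=7 & 0x1f = 0x7; word=0x004e
[0+:1] len=1 & 0x1 = 0x1; word=0x004f
word = 0x004f → big-endian bytes:
  [0]=0x00  [1]=0x4f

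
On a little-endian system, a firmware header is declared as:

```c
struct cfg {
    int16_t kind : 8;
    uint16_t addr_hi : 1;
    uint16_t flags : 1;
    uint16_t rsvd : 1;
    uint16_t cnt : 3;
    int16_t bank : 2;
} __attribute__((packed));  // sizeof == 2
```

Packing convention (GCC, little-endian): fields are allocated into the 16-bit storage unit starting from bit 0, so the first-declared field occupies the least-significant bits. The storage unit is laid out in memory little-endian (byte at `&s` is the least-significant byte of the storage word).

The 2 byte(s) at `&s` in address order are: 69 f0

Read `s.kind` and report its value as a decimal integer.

[0]=0x69 [1]=0xf0 (little-endian) → word 0xf069
kind [0+:8] = (word>>0) & 0xff = 105  ←
addr_hi [8+:1] = (word>>8) & 0x1 = 0
flags [9+:1] = (word>>9) & 0x1 = 0
rsvd [10+:1] = (word>>10) & 0x1 = 0
cnt [11+:3] = (word>>11) & 0x7 = 6
bank [14+:2] = (word>>14) & 0x3 = 3
kind signed 8b, MSB=0: value = 105

105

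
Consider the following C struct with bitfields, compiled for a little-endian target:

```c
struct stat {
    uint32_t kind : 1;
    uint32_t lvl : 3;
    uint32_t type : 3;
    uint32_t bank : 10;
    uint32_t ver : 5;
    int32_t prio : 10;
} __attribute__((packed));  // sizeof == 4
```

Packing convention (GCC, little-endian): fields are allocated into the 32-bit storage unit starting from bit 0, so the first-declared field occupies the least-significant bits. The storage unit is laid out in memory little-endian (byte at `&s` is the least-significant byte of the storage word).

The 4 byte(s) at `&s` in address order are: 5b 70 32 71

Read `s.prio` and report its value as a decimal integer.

[0]=0x5b [1]=0x70 [2]=0x32 [3]=0x71 (little-endian) → word 0x7132705b
kind [0+:1] = (word>>0) & 0x1 = 1
lvl [1+:3] = (word>>1) & 0x7 = 5
type [4+:3] = (word>>4) & 0x7 = 5
bank [7+:10] = (word>>7) & 0x3ff = 224
ver [17+:5] = (word>>17) & 0x1f = 25
prio [22+:10] = (word>>22) & 0x3ff = 452  ←
prio signed 10b, MSB=0: value = 452

452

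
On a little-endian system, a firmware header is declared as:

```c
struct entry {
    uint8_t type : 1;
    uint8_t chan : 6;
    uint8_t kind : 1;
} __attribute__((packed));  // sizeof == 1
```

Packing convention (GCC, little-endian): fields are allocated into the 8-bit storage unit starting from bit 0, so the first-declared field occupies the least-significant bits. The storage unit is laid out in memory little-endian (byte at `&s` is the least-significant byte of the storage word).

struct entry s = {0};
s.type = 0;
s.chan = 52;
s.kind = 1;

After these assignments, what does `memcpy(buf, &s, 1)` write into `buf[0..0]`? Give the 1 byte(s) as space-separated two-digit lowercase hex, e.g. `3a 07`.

[0+:1] type=0 & 0x1 = 0x0; word=0x00
[1+:6] chan=52 & 0x3f = 0x34; word=0x68
[7+:1] kind=1 & 0x1 = 0x1; word=0xe8
word = 0xe8 → little-endian bytes:
  [0]=0xe8

e8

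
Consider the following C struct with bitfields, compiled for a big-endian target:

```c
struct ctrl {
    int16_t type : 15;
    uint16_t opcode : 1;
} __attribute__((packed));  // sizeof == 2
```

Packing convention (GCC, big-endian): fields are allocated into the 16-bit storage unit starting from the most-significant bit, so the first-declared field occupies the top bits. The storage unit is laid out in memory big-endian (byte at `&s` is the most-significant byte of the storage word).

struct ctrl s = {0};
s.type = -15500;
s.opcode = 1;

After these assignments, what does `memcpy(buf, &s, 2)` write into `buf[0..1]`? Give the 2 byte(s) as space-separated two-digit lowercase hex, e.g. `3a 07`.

type (15b) val=-15500 bits=0x4374 at bit 1: 0x86e8
opcode (1b) val=1 bits=0x1 at bit 0: 0x86e9
word = 0x86e9 → big-endian bytes:
  [0]=0x86  [1]=0xe9

86 e9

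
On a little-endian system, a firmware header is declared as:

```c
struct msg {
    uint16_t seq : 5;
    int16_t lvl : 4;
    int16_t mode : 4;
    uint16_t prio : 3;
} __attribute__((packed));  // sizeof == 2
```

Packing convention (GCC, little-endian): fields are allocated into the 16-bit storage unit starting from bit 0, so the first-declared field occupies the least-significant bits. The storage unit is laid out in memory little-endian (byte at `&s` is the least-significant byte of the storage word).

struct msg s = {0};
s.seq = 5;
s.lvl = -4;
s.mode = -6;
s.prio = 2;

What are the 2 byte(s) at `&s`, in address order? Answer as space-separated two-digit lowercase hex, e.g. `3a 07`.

seq (5b) val=5 bits=0x5 at bit 0: 0x0005
lvl (4b) val=-4 bits=0xc at bit 5: 0x0185
mode (4b) val=-6 bits=0xa at bit 9: 0x1585
prio (3b) val=2 bits=0x2 at bit 13: 0x5585
word = 0x5585 → little-endian bytes:
  [0]=0x85  [1]=0x55

85 55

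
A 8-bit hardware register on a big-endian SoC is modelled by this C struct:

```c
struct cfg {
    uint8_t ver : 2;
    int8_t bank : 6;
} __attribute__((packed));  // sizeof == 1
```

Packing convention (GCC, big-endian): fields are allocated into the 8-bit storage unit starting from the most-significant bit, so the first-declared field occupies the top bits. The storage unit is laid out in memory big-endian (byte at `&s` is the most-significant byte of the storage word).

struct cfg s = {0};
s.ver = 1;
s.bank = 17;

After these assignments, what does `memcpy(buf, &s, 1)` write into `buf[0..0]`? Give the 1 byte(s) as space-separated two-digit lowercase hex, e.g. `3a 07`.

ver:2 = 1 → 0x1 << 6 → word 0x40
bank:6 = 17 → 0x11 << 0 → word 0x51
word = 0x51 → big-endian bytes:
  [0]=0x51

51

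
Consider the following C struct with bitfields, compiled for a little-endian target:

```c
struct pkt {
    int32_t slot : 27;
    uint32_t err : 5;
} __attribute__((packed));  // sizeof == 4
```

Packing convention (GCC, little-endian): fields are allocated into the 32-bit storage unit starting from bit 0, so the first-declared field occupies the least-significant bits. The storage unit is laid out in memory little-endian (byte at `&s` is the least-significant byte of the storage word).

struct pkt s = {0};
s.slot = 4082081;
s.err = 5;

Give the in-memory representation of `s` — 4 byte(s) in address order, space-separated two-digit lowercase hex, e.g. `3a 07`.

a1 49 3e 28

slot:27 = 4082081 → 0x3e49a1 << 0 → word 0x003e49a1
err:5 = 5 → 0x5 << 27 → word 0x283e49a1
word = 0x283e49a1 → little-endian bytes:
  [0]=0xa1  [1]=0x49  [2]=0x3e  [3]=0x28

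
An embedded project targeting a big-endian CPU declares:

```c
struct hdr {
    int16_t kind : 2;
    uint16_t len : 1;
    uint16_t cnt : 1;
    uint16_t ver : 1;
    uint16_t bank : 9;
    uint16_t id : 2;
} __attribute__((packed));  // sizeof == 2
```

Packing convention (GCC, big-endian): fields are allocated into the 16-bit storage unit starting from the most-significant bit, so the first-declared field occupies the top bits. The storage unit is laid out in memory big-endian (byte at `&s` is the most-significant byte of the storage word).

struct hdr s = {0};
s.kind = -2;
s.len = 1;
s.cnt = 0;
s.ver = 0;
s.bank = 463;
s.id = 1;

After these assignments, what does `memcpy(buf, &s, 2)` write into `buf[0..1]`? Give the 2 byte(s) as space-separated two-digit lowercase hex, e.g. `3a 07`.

[14+:2] kind=-2 & 0x3 = 0x2; word=0x8000
[13+:1] len=1 & 0x1 = 0x1; word=0xa000
[12+:1] cnt=0 & 0x1 = 0x0; word=0xa000
[11+:1] ver=0 & 0x1 = 0x0; word=0xa000
[2+:9] bank=463 & 0x1ff = 0x1cf; word=0xa73c
[0+:2] id=1 & 0x3 = 0x1; word=0xa73d
word = 0xa73d → big-endian bytes:
  [0]=0xa7  [1]=0x3d

a7 3d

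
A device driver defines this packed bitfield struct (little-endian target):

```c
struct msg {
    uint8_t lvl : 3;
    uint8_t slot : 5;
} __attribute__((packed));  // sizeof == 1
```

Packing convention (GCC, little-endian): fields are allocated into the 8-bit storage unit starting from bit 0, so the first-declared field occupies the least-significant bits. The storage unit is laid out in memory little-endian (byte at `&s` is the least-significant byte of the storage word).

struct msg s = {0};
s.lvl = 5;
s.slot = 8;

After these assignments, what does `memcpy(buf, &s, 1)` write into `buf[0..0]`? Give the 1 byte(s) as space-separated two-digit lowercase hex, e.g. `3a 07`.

lvl (3b) val=5 bits=0x5 at bit 0: 0x05
slot (5b) val=8 bits=0x8 at bit 3: 0x45
word = 0x45 → little-endian bytes:
  [0]=0x45

45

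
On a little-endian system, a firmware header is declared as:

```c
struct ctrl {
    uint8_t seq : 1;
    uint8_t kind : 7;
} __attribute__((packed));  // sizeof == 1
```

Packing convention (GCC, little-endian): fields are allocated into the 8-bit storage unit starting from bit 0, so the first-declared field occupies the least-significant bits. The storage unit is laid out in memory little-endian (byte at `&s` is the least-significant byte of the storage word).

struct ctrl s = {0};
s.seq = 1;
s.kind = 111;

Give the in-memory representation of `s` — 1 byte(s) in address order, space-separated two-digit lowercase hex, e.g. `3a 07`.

df

seq:1 = 1 → 0x1 << 0 → word 0x01
kind:7 = 111 → 0x6f << 1 → word 0xdf
word = 0xdf → little-endian bytes:
  [0]=0xdf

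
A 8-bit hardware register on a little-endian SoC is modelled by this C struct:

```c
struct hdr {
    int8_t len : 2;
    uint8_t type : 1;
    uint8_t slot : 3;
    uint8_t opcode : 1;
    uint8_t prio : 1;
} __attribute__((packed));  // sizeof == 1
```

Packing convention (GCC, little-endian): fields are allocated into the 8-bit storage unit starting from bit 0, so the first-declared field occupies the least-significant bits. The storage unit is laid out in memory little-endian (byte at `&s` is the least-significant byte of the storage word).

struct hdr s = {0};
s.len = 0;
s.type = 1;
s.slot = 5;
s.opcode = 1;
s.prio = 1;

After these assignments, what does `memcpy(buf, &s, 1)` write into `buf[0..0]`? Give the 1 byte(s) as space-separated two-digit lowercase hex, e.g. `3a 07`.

len (2b) val=0 bits=0x0 at bit 0: 0x00
type (1b) val=1 bits=0x1 at bit 2: 0x04
slot (3b) val=5 bits=0x5 at bit 3: 0x2c
opcode (1b) val=1 bits=0x1 at bit 6: 0x6c
prio (1b) val=1 bits=0x1 at bit 7: 0xec
word = 0xec → little-endian bytes:
  [0]=0xec

ec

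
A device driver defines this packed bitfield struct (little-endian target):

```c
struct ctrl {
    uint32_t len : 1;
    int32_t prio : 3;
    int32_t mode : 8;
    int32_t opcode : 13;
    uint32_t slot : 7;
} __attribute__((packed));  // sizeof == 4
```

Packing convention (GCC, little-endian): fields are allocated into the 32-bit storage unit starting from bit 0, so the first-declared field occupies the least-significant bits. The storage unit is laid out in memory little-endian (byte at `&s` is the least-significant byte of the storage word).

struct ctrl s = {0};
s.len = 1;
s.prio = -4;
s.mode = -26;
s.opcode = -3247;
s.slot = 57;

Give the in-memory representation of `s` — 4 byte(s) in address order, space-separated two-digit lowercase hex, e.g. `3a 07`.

[0+:1] len=1 & 0x1 = 0x1; word=0x00000001
[1+:3] prio=-4 & 0x7 = 0x4; word=0x00000009
[4+:8] mode=-26 & 0xff = 0xe6; word=0x00000e69
[12+:13] opcode=-3247 & 0x1fff = 0x1351; word=0x01351e69
[25+:7] slot=57 & 0x7f = 0x39; word=0x73351e69
word = 0x73351e69 → little-endian bytes:
  [0]=0x69  [1]=0x1e  [2]=0x35  [3]=0x73

69 1e 35 73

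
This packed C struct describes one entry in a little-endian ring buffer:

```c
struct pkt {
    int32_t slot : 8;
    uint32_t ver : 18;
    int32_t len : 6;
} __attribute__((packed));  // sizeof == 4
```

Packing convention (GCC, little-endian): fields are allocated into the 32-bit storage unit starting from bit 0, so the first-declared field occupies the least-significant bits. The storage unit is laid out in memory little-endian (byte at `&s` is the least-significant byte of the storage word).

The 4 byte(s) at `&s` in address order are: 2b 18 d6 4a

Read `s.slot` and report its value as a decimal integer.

[0]=0x2b [1]=0x18 [2]=0xd6 [3]=0x4a (little-endian) → word 0x4ad6182b
slot [0+:8] = (word>>0) & 0xff = 43  ←
ver [8+:18] = (word>>8) & 0x3ffff = 185880
len [26+:6] = (word>>26) & 0x3f = 18
slot signed 8b, MSB=0: value = 43

43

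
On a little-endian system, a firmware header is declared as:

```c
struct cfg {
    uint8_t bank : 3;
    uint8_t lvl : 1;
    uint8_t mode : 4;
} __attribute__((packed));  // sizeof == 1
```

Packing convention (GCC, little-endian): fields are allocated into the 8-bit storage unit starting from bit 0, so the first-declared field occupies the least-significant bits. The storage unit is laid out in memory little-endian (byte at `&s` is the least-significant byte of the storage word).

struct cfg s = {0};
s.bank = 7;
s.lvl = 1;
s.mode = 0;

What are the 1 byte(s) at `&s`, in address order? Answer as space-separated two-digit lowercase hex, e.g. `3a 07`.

[0+:3] bank=7 & 0x7 = 0x7; word=0x07
[3+:1] lvl=1 & 0x1 = 0x1; word=0x0f
[4+:4] mode=0 & 0xf = 0x0; word=0x0f
word = 0x0f → little-endian bytes:
  [0]=0x0f

0f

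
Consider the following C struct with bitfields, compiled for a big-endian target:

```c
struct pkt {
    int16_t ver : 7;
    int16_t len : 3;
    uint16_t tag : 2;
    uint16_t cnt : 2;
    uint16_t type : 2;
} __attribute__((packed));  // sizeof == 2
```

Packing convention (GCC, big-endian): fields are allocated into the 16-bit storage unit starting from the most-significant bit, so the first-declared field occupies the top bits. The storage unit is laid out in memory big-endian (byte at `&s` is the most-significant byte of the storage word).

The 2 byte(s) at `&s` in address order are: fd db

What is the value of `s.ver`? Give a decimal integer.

-2

[0]=0xfd [1]=0xdb (big-endian) → word 0xfddb
ver [9+:7] = (word>>9) & 0x7f = 126  ←
len [6+:3] = (word>>6) & 0x7 = 7
tag [4+:2] = (word>>4) & 0x3 = 1
cnt [2+:2] = (word>>2) & 0x3 = 2
type [0+:2] = (word>>0) & 0x3 = 3
ver signed 7b, MSB=1: 126 - 128 = -2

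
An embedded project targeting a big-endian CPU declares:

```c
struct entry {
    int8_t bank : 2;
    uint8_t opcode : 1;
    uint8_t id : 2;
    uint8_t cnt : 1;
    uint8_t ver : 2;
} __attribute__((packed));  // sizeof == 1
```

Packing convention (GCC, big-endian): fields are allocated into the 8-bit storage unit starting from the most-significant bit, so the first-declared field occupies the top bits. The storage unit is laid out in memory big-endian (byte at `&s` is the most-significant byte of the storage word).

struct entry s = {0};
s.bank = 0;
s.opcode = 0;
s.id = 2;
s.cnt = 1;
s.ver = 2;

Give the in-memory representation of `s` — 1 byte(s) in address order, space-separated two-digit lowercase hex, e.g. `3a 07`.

bank (2b) val=0 bits=0x0 at bit 6: 0x00
opcode (1b) val=0 bits=0x0 at bit 5: 0x00
id (2b) val=2 bits=0x2 at bit 3: 0x10
cnt (1b) val=1 bits=0x1 at bit 2: 0x14
ver (2b) val=2 bits=0x2 at bit 0: 0x16
word = 0x16 → big-endian bytes:
  [0]=0x16

16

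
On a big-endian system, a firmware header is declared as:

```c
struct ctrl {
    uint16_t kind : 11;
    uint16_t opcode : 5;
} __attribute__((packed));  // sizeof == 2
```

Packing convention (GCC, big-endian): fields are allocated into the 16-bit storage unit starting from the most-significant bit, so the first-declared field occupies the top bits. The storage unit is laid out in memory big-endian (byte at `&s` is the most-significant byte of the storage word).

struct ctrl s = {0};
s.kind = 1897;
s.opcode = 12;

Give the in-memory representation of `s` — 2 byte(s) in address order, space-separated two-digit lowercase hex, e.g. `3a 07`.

[5+:11] kind=1897 & 0x7ff = 0x769; word=0xed20
[0+:5] opcode=12 & 0x1f = 0xc; word=0xed2c
word = 0xed2c → big-endian bytes:
  [0]=0xed  [1]=0x2c

ed 2c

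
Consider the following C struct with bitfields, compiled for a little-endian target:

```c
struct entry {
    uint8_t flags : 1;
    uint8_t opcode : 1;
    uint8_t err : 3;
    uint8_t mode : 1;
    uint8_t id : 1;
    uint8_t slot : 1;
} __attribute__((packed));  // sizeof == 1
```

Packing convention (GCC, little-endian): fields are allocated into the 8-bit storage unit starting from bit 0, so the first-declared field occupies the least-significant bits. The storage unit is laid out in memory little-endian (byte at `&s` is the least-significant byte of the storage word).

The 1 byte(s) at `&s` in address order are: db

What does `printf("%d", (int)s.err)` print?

6

[0]=0xdb (little-endian) → word 0xdb
flags:1 @ bit 0 → (0xdb>>0)&0x1 = 0x1
opcode:1 @ bit 1 → (0xdb>>1)&0x1 = 0x1
err:3 @ bit 2 → (0xdb>>2)&0x7 = 0x6  ←
mode:1 @ bit 5 → (0xdb>>5)&0x1 = 0x0
id:1 @ bit 6 → (0xdb>>6)&0x1 = 0x1
slot:1 @ bit 7 → (0xdb>>7)&0x1 = 0x1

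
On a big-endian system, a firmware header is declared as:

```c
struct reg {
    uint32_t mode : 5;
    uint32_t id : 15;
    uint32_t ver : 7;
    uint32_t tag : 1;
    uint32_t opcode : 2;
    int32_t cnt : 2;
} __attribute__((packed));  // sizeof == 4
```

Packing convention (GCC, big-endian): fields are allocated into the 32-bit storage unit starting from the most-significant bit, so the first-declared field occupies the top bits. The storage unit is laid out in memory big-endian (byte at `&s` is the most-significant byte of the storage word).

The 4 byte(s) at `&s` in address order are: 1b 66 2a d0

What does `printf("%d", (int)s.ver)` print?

[0]=0x1b [1]=0x66 [2]=0x2a [3]=0xd0 (big-endian) → word 0x1b662ad0
mode:5 @ bit 27 → (0x1b662ad0>>27)&0x1f = 0x3
id:15 @ bit 12 → (0x1b662ad0>>12)&0x7fff = 0x3662
ver:7 @ bit 5 → (0x1b662ad0>>5)&0x7f = 0x56  ←
tag:1 @ bit 4 → (0x1b662ad0>>4)&0x1 = 0x1
opcode:2 @ bit 2 → (0x1b662ad0>>2)&0x3 = 0x0
cnt:2 @ bit 0 → (0x1b662ad0>>0)&0x3 = 0x0

86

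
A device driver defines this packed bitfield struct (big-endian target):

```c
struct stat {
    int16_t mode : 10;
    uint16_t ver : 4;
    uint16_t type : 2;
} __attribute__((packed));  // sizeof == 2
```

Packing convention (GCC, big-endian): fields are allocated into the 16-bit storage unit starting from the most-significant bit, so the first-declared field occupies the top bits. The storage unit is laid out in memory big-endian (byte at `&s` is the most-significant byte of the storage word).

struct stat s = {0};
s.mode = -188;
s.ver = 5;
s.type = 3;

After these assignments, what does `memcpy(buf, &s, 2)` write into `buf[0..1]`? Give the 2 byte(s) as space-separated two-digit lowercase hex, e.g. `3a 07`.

d1 17

mode (10b) val=-188 bits=0x344 at bit 6: 0xd100
ver (4b) val=5 bits=0x5 at bit 2: 0xd114
type (2b) val=3 bits=0x3 at bit 0: 0xd117
word = 0xd117 → big-endian bytes:
  [0]=0xd1  [1]=0x17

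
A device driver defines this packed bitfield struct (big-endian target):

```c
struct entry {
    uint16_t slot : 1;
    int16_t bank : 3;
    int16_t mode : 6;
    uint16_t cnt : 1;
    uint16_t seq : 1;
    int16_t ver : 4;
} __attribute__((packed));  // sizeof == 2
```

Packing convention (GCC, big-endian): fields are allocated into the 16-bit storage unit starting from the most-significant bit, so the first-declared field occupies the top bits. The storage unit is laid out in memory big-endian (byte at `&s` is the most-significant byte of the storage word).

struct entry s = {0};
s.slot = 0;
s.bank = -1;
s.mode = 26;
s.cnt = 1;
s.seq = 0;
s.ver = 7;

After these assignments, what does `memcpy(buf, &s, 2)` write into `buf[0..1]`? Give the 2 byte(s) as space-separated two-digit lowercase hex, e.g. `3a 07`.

slot:1 = 0 → 0x0 << 15 → word 0x0000
bank:3 = -1 → 0x7 << 12 → word 0x7000
mode:6 = 26 → 0x1a << 6 → word 0x7680
cnt:1 = 1 → 0x1 << 5 → word 0x76a0
seq:1 = 0 → 0x0 << 4 → word 0x76a0
ver:4 = 7 → 0x7 << 0 → word 0x76a7
word = 0x76a7 → big-endian bytes:
  [0]=0x76  [1]=0xa7

76 a7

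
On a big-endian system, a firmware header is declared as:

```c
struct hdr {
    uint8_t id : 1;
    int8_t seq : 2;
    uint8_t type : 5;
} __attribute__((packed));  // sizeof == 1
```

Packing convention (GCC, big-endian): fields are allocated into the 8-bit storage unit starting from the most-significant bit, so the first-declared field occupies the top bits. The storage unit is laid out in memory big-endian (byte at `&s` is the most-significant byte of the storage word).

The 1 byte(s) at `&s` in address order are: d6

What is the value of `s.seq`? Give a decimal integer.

[0]=0xd6 (big-endian) → word 0xd6
id:1 @ bit 7 → (0xd6>>7)&0x1 = 0x1
seq:2 @ bit 5 → (0xd6>>5)&0x3 = 0x2  ←
type:5 @ bit 0 → (0xd6>>0)&0x1f = 0x16
seq signed 2b, MSB=1: 2 - 4 = -2

-2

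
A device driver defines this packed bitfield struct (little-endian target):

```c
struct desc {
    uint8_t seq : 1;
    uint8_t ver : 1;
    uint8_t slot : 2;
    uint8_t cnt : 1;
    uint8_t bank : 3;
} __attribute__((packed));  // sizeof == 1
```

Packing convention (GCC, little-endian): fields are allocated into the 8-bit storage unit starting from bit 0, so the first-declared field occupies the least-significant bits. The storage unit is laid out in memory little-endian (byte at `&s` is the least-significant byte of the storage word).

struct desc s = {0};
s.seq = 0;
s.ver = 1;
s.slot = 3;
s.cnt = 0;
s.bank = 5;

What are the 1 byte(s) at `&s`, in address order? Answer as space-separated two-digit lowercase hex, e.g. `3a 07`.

ae

[0+:1] seq=0 & 0x1 = 0x0; word=0x00
[1+:1] ver=1 & 0x1 = 0x1; word=0x02
[2+:2] slot=3 & 0x3 = 0x3; word=0x0e
[4+:1] cnt=0 & 0x1 = 0x0; word=0x0e
[5+:3] bank=5 & 0x7 = 0x5; word=0xae
word = 0xae → little-endian bytes:
  [0]=0xae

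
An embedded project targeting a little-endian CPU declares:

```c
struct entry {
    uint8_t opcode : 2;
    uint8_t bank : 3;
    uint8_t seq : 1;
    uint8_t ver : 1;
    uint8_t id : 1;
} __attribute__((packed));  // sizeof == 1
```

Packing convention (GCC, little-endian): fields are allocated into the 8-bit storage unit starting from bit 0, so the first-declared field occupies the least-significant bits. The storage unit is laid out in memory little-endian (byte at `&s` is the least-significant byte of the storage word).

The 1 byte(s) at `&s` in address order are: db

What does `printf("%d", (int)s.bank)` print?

6

[0]=0xdb (little-endian) → word 0xdb
opcode:2 @ bit 0 → (0xdb>>0)&0x3 = 0x3
bank:3 @ bit 2 → (0xdb>>2)&0x7 = 0x6  ←
seq:1 @ bit 5 → (0xdb>>5)&0x1 = 0x0
ver:1 @ bit 6 → (0xdb>>6)&0x1 = 0x1
id:1 @ bit 7 → (0xdb>>7)&0x1 = 0x1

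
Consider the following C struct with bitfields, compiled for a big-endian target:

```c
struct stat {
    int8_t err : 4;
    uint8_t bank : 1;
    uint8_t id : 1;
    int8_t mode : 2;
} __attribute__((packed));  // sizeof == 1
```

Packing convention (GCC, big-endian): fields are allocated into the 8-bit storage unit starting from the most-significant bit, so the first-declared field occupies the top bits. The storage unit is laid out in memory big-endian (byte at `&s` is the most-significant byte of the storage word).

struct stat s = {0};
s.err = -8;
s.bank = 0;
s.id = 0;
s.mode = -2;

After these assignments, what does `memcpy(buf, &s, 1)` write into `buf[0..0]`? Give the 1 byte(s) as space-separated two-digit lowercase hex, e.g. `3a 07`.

err (4b) val=-8 bits=0x8 at bit 4: 0x80
bank (1b) val=0 bits=0x0 at bit 3: 0x80
id (1b) val=0 bits=0x0 at bit 2: 0x80
mode (2b) val=-2 bits=0x2 at bit 0: 0x82
word = 0x82 → big-endian bytes:
  [0]=0x82

82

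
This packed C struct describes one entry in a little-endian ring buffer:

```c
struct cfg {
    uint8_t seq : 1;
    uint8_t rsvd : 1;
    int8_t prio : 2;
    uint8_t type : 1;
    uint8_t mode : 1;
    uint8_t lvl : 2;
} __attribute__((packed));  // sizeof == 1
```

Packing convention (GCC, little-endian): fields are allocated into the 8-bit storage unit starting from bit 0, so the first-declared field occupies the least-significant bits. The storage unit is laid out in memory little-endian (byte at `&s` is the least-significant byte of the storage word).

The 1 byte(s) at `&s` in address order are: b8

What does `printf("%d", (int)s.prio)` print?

-2

[0]=0xb8 (little-endian) → word 0xb8
seq [0+:1] = (word>>0) & 0x1 = 0
rsvd [1+:1] = (word>>1) & 0x1 = 0
prio [2+:2] = (word>>2) & 0x3 = 2  ←
type [4+:1] = (word>>4) & 0x1 = 1
mode [5+:1] = (word>>5) & 0x1 = 1
lvl [6+:2] = (word>>6) & 0x3 = 2
prio signed 2b, MSB=1: 2 - 4 = -2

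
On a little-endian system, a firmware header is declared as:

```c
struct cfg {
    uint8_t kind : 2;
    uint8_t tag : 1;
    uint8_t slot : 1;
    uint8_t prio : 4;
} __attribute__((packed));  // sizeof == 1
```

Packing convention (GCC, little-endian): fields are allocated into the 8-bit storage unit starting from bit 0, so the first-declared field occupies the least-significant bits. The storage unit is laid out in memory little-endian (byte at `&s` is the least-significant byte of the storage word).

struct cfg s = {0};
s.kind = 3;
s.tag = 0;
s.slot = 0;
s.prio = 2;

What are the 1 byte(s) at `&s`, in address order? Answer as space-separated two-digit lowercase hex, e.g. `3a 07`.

kind:2 = 3 → 0x3 << 0 → word 0x03
tag:1 = 0 → 0x0 << 2 → word 0x03
slot:1 = 0 → 0x0 << 3 → word 0x03
prio:4 = 2 → 0x2 << 4 → word 0x23
word = 0x23 → little-endian bytes:
  [0]=0x23

23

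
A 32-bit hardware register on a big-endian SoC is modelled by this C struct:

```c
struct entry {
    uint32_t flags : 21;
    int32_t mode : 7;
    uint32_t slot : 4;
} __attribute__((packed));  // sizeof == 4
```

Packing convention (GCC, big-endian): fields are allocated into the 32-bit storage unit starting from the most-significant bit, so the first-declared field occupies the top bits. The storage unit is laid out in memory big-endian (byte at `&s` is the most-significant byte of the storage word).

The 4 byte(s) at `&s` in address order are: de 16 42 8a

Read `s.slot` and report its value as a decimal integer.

10

[0]=0xde [1]=0x16 [2]=0x42 [3]=0x8a (big-endian) → word 0xde16428a
flags:21 @ bit 11 → (0xde16428a>>11)&0x1fffff = 0x1bc2c8
mode:7 @ bit 4 → (0xde16428a>>4)&0x7f = 0x28
slot:4 @ bit 0 → (0xde16428a>>0)&0xf = 0xa  ←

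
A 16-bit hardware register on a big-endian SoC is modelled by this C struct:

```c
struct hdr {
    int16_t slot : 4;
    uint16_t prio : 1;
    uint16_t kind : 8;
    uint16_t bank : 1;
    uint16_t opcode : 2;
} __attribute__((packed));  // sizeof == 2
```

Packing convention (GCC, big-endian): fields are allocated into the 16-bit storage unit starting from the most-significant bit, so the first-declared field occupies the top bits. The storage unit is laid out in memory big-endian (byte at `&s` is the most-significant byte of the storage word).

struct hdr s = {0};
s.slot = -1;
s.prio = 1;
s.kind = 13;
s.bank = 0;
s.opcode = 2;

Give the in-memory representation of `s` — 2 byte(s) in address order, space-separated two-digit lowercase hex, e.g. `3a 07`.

f8 6a

[12+:4] slot=-1 & 0xf = 0xf; word=0xf000
[11+:1] prio=1 & 0x1 = 0x1; word=0xf800
[3+:8] kind=13 & 0xff = 0xd; word=0xf868
[2+:1] bank=0 & 0x1 = 0x0; word=0xf868
[0+:2] opcode=2 & 0x3 = 0x2; word=0xf86a
word = 0xf86a → big-endian bytes:
  [0]=0xf8  [1]=0x6a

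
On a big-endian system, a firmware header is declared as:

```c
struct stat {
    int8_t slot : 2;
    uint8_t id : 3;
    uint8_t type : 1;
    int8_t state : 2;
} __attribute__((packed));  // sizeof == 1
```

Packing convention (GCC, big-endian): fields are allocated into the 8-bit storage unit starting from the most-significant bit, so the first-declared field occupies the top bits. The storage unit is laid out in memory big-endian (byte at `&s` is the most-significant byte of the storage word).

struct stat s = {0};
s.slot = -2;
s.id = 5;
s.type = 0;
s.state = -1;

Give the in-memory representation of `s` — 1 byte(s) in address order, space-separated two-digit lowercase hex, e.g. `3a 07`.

ab

slot (2b) val=-2 bits=0x2 at bit 6: 0x80
id (3b) val=5 bits=0x5 at bit 3: 0xa8
type (1b) val=0 bits=0x0 at bit 2: 0xa8
state (2b) val=-1 bits=0x3 at bit 0: 0xab
word = 0xab → big-endian bytes:
  [0]=0xab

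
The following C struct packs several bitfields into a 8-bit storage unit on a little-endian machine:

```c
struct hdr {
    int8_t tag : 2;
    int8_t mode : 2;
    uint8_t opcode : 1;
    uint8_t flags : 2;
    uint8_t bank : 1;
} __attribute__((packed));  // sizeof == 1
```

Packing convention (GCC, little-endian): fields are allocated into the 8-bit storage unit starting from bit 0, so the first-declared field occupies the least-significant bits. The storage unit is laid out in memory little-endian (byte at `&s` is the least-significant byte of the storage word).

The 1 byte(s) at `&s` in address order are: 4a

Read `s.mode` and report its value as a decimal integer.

-2

[0]=0x4a (little-endian) → word 0x4a
tag [0+:2] = (word>>0) & 0x3 = 2
mode [2+:2] = (word>>2) & 0x3 = 2  ←
opcode [4+:1] = (word>>4) & 0x1 = 0
flags [5+:2] = (word>>5) & 0x3 = 2
bank [7+:1] = (word>>7) & 0x1 = 0
mode signed 2b, MSB=1: 2 - 4 = -2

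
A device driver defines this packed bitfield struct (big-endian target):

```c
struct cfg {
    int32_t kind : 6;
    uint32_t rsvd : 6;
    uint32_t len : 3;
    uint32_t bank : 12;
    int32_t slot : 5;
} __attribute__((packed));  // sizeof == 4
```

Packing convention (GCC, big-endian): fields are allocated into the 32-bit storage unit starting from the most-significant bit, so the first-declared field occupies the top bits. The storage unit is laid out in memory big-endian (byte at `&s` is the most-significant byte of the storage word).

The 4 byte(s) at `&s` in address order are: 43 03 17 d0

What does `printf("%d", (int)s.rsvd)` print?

48

[0]=0x43 [1]=0x03 [2]=0x17 [3]=0xd0 (big-endian) → word 0x430317d0
kind:6 @ bit 26 → (0x430317d0>>26)&0x3f = 0x10
rsvd:6 @ bit 20 → (0x430317d0>>20)&0x3f = 0x30  ←
len:3 @ bit 17 → (0x430317d0>>17)&0x7 = 0x1
bank:12 @ bit 5 → (0x430317d0>>5)&0xfff = 0x8be
slot:5 @ bit 0 → (0x430317d0>>0)&0x1f = 0x10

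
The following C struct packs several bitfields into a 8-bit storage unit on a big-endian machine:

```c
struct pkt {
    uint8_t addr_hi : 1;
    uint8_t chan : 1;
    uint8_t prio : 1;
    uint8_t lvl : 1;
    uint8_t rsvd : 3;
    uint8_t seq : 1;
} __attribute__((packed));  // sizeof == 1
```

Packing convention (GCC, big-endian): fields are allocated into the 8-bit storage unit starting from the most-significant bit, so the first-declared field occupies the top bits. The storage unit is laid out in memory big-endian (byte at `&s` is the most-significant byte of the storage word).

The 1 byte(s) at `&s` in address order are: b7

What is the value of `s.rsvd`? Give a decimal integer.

3

[0]=0xb7 (big-endian) → word 0xb7
addr_hi:1 @ bit 7 → (0xb7>>7)&0x1 = 0x1
chan:1 @ bit 6 → (0xb7>>6)&0x1 = 0x0
prio:1 @ bit 5 → (0xb7>>5)&0x1 = 0x1
lvl:1 @ bit 4 → (0xb7>>4)&0x1 = 0x1
rsvd:3 @ bit 1 → (0xb7>>1)&0x7 = 0x3  ←
seq:1 @ bit 0 → (0xb7>>0)&0x1 = 0x1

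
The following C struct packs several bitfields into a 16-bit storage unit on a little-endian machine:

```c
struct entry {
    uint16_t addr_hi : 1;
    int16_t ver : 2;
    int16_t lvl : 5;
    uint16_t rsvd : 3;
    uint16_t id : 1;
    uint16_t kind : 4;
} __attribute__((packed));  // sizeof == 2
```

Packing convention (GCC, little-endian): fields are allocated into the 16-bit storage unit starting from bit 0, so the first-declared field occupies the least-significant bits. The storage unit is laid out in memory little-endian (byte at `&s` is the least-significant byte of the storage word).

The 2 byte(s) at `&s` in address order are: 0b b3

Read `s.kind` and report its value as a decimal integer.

11

[0]=0x0b [1]=0xb3 (little-endian) → word 0xb30b
addr_hi:1 @ bit 0 → (0xb30b>>0)&0x1 = 0x1
ver:2 @ bit 1 → (0xb30b>>1)&0x3 = 0x1
lvl:5 @ bit 3 → (0xb30b>>3)&0x1f = 0x1
rsvd:3 @ bit 8 → (0xb30b>>8)&0x7 = 0x3
id:1 @ bit 11 → (0xb30b>>11)&0x1 = 0x0
kind:4 @ bit 12 → (0xb30b>>12)&0xf = 0xb  ←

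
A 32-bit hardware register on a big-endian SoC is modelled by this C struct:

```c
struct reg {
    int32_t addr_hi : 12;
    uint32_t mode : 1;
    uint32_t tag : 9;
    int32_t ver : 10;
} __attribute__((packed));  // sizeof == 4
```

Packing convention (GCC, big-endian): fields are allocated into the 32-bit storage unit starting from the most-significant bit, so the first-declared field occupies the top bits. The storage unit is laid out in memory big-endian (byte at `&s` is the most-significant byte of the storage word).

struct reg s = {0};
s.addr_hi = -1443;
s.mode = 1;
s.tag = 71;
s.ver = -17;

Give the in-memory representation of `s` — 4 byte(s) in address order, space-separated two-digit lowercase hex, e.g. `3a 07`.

addr_hi (12b) val=-1443 bits=0xa5d at bit 20: 0xa5d00000
mode (1b) val=1 bits=0x1 at bit 19: 0xa5d80000
tag (9b) val=71 bits=0x47 at bit 10: 0xa5d91c00
ver (10b) val=-17 bits=0x3ef at bit 0: 0xa5d91fef
word = 0xa5d91fef → big-endian bytes:
  [0]=0xa5  [1]=0xd9  [2]=0x1f  [3]=0xef

a5 d9 1f ef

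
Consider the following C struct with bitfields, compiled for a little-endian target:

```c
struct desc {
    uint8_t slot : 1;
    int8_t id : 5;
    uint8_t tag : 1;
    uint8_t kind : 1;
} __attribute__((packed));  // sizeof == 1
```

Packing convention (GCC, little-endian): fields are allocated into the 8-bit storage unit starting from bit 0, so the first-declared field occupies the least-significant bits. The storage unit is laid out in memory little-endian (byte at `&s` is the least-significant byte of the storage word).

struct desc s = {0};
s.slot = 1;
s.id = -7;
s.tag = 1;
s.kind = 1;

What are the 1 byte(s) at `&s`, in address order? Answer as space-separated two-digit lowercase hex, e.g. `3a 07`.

f3

slot:1 = 1 → 0x1 << 0 → word 0x01
id:5 = -7 → 0x19 << 1 → word 0x33
tag:1 = 1 → 0x1 << 6 → word 0x73
kind:1 = 1 → 0x1 << 7 → word 0xf3
word = 0xf3 → little-endian bytes:
  [0]=0xf3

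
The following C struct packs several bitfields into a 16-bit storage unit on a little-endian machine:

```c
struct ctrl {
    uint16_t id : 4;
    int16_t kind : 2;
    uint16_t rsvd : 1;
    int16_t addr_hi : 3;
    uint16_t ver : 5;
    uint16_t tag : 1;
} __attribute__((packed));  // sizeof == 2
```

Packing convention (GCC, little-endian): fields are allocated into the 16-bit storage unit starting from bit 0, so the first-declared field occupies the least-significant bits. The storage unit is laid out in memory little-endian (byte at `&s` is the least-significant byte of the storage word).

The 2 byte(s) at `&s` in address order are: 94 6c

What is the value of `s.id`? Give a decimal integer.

4

[0]=0x94 [1]=0x6c (little-endian) → word 0x6c94
id [0+:4] = (word>>0) & 0xf = 4  ←
kind [4+:2] = (word>>4) & 0x3 = 1
rsvd [6+:1] = (word>>6) & 0x1 = 0
addr_hi [7+:3] = (word>>7) & 0x7 = 1
ver [10+:5] = (word>>10) & 0x1f = 27
tag [15+:1] = (word>>15) & 0x1 = 0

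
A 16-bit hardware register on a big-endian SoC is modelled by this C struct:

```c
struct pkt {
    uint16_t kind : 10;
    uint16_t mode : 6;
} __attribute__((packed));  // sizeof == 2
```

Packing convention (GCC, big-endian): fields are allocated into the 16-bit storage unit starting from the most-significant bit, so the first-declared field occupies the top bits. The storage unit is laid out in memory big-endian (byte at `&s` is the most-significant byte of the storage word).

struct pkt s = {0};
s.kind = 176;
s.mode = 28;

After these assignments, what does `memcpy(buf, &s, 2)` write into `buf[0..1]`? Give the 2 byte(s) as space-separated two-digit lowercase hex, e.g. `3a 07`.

[6+:10] kind=176 & 0x3ff = 0xb0; word=0x2c00
[0+:6] mode=28 & 0x3f = 0x1c; word=0x2c1c
word = 0x2c1c → big-endian bytes:
  [0]=0x2c  [1]=0x1c

2c 1c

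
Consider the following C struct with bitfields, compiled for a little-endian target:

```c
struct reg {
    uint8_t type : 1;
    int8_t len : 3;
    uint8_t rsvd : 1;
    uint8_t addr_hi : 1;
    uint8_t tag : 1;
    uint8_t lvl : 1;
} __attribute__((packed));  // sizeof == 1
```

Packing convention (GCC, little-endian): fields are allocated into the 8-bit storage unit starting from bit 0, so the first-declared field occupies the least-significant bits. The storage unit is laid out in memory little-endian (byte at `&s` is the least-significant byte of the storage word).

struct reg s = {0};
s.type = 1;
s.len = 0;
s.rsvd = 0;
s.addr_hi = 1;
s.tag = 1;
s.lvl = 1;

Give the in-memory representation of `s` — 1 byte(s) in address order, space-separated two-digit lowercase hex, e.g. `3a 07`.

type:1 = 1 → 0x1 << 0 → word 0x01
len:3 = 0 → 0x0 << 1 → word 0x01
rsvd:1 = 0 → 0x0 << 4 → word 0x01
addr_hi:1 = 1 → 0x1 << 5 → word 0x21
tag:1 = 1 → 0x1 << 6 → word 0x61
lvl:1 = 1 → 0x1 << 7 → word 0xe1
word = 0xe1 → little-endian bytes:
  [0]=0xe1

e1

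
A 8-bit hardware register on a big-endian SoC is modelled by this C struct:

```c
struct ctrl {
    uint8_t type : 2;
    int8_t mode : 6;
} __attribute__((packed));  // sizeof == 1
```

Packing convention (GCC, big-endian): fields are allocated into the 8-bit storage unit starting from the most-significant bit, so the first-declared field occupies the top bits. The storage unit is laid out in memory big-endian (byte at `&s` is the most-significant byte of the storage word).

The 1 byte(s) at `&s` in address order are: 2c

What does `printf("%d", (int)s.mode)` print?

[0]=0x2c (big-endian) → word 0x2c
type [6+:2] = (word>>6) & 0x3 = 0
mode [0+:6] = (word>>0) & 0x3f = 44  ←
mode signed 6b, MSB=1: 44 - 64 = -20

-20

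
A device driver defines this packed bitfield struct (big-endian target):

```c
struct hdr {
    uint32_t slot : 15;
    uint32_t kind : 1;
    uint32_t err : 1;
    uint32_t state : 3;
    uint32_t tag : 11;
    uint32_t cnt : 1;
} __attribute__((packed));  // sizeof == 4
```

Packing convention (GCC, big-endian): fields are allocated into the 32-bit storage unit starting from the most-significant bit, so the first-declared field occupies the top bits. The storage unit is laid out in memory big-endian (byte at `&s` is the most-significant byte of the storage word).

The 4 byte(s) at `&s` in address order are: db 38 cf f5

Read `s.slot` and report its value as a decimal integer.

28060

[0]=0xdb [1]=0x38 [2]=0xcf [3]=0xf5 (big-endian) → word 0xdb38cff5
slot:15 @ bit 17 → (0xdb38cff5>>17)&0x7fff = 0x6d9c  ←
kind:1 @ bit 16 → (0xdb38cff5>>16)&0x1 = 0x0
err:1 @ bit 15 → (0xdb38cff5>>15)&0x1 = 0x1
state:3 @ bit 12 → (0xdb38cff5>>12)&0x7 = 0x4
tag:11 @ bit 1 → (0xdb38cff5>>1)&0x7ff = 0x7fa
cnt:1 @ bit 0 → (0xdb38cff5>>0)&0x1 = 0x1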